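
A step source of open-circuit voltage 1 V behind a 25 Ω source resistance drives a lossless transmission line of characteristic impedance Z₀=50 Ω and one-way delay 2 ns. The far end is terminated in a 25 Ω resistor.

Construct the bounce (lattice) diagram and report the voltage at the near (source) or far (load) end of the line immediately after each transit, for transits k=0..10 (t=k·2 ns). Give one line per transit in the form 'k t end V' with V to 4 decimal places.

Γ_L=-0.333333, Γ_S=-0.333333; launch V₁=1·50/75=0.666667
k=0 src: V=0.6667
k=1 load: inc=0.666667, refl=0.666667·-0.333333=-0.2222; V=0.000000+0.666667+-0.222222=0.4444
k=2 src: inc=-0.222222, refl=-0.222222·-0.333333=0.0741; V=0.666667+-0.222222+0.074074=0.5185
k=3 load: inc=0.074074, refl=0.074074·-0.333333=-0.0247; V=0.444444+0.074074+-0.024691=0.4938
k=4 src: inc=-0.024691, refl=-0.024691·-0.333333=0.0082; V=0.518519+-0.024691+0.008230=0.5021
k=5 load: inc=0.008230, refl=0.008230·-0.333333=-0.0027; V=0.493827+0.008230+-0.002743=0.4993
k=6 src: inc=-0.002743, refl=-0.002743·-0.333333=0.0009; V=0.502058+-0.002743+0.000914=0.5002
k=7 load: inc=0.000914, refl=0.000914·-0.333333=-0.0003; V=0.499314+0.000914+-0.000305=0.4999
k=8 src: inc=-0.000305, refl=-0.000305·-0.333333=0.0001; V=0.500229+-0.000305+0.000102=0.5000
k=9 load: inc=0.000102, refl=0.000102·-0.333333=-0.0000; V=0.499924+0.000102+-0.000034=0.5000
k=10 src: inc=-0.000034, refl=-0.000034·-0.333333=0.0000; V=0.500025+-0.000034+0.000011=0.5000

0 0 source 0.6667
1 2 load 0.4444
2 4 source 0.5185
3 6 load 0.4938
4 8 source 0.5021
5 10 load 0.4993
6 12 source 0.5002
7 14 load 0.4999
8 16 source 0.5000
9 18 load 0.5000
10 20 source 0.5000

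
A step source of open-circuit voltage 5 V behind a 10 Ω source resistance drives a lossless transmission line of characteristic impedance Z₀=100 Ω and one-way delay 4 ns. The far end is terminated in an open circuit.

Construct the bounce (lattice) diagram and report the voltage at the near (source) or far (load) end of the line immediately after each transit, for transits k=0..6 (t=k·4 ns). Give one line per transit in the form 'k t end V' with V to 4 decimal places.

Γ_L=1.000000, Γ_S=-0.818182; launch V₁=5·100/110=4.545455
k=0 src: V=4.5455
k=1 load: inc=4.545455, refl=4.545455·1.000000=4.5455; V=0.000000+4.545455+4.545455=9.0909
k=2 src: inc=4.545455, refl=4.545455·-0.818182=-3.7190; V=4.545455+4.545455+-3.719008=5.3719
k=3 load: inc=-3.719008, refl=-3.719008·1.000000=-3.7190; V=9.090909+-3.719008+-3.719008=1.6529
k=4 src: inc=-3.719008, refl=-3.719008·-0.818182=3.0428; V=5.371901+-3.719008+3.042825=4.6957
k=5 load: inc=3.042825, refl=3.042825·1.000000=3.0428; V=1.652893+3.042825+3.042825=7.7385
k=6 src: inc=3.042825, refl=3.042825·-0.818182=-2.4896; V=4.695718+3.042825+-2.489584=5.2490

0 0 source 4.5455
1 4 load 9.0909
2 8 source 5.3719
3 12 load 1.6529
4 16 source 4.6957
5 20 load 7.7385
6 24 source 5.2490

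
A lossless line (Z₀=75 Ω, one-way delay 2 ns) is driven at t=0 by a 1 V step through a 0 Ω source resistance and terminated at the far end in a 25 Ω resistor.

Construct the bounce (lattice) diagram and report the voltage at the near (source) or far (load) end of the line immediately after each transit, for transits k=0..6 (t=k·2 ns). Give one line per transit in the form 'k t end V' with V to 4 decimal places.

Γ_L=-0.500000, Γ_S=-1.000000; launch V₁=1·75/75=1.000000
k=0 src: V=1.0000
k=1 load: inc=1.000000, refl=1.000000·-0.500000=-0.5000; V=0.000000+1.000000+-0.500000=0.5000
k=2 src: inc=-0.500000, refl=-0.500000·-1.000000=0.5000; V=1.000000+-0.500000+0.500000=1.0000
k=3 load: inc=0.500000, refl=0.500000·-0.500000=-0.2500; V=0.500000+0.500000+-0.250000=0.7500
k=4 src: inc=-0.250000, refl=-0.250000·-1.000000=0.2500; V=1.000000+-0.250000+0.250000=1.0000
k=5 load: inc=0.250000, refl=0.250000·-0.500000=-0.1250; V=0.750000+0.250000+-0.125000=0.8750
k=6 src: inc=-0.125000, refl=-0.125000·-1.000000=0.1250; V=1.000000+-0.125000+0.125000=1.0000

0 0 source 1.0000
1 2 load 0.5000
2 4 source 1.0000
3 6 load 0.7500
4 8 source 1.0000
5 10 load 0.8750
6 12 source 1.0000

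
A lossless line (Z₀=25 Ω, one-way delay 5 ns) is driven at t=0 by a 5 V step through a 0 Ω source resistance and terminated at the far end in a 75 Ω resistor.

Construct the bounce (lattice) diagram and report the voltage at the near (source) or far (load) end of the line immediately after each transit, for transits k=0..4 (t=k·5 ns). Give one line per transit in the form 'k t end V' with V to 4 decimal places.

Γ_L=0.500000, Γ_S=-1.000000; launch V₁=5·25/25=5.000000
k=0 src: V=5.0000
k=1 load: inc=5.000000, refl=5.000000·0.500000=2.5000; V=0.000000+5.000000+2.500000=7.5000
k=2 src: inc=2.500000, refl=2.500000·-1.000000=-2.5000; V=5.000000+2.500000+-2.500000=5.0000
k=3 load: inc=-2.500000, refl=-2.500000·0.500000=-1.2500; V=7.500000+-2.500000+-1.250000=3.7500
k=4 src: inc=-1.250000, refl=-1.250000·-1.000000=1.2500; V=5.000000+-1.250000+1.250000=5.0000

0 0 source 5.0000
1 5 load 7.5000
2 10 source 5.0000
3 15 load 3.7500
4 20 source 5.0000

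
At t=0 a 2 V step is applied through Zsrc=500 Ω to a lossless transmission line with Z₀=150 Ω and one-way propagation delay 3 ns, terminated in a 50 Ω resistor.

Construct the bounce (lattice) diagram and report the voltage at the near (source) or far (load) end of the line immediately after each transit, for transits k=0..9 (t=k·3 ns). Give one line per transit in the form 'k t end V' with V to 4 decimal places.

Γ_L=-0.500000, Γ_S=0.538462; launch V₁=2·150/650=0.461538
k=0 src: V=0.4615
k=1 load: inc=0.461538, refl=0.461538·-0.500000=-0.2308; V=0.000000+0.461538+-0.230769=0.2308
k=2 src: inc=-0.230769, refl=-0.230769·0.538462=-0.1243; V=0.461538+-0.230769+-0.124260=0.1065
k=3 load: inc=-0.124260, refl=-0.124260·-0.500000=0.0621; V=0.230769+-0.124260+0.062130=0.1686
k=4 src: inc=0.062130, refl=0.062130·0.538462=0.0335; V=0.106509+0.062130+0.033455=0.2021
k=5 load: inc=0.033455, refl=0.033455·-0.500000=-0.0167; V=0.168639+0.033455+-0.016727=0.1854
k=6 src: inc=-0.016727, refl=-0.016727·0.538462=-0.0090; V=0.202094+-0.016727+-0.009007=0.1764
k=7 load: inc=-0.009007, refl=-0.009007·-0.500000=0.0045; V=0.185366+-0.009007+0.004504=0.1809
k=8 src: inc=0.004504, refl=0.004504·0.538462=0.0024; V=0.176359+0.004504+0.002425=0.1833
k=9 load: inc=0.002425, refl=0.002425·-0.500000=-0.0012; V=0.180863+0.002425+-0.001212=0.1821

0 0 source 0.4615
1 3 load 0.2308
2 6 source 0.1065
3 9 load 0.1686
4 12 source 0.2021
5 15 load 0.1854
6 18 source 0.1764
7 21 load 0.1809
8 24 source 0.1833
9 27 load 0.1821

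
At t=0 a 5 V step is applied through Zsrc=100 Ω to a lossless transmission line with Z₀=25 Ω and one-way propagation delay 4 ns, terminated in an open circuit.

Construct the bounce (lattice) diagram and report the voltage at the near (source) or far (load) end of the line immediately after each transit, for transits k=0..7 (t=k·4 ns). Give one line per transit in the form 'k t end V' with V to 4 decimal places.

Γ_L=1.000000, Γ_S=0.600000; launch V₁=5·25/125=1.000000
k=0 src: V=1.0000
k=1 load: inc=1.000000, refl=1.000000·1.000000=1.0000; V=0.000000+1.000000+1.000000=2.0000
k=2 src: inc=1.000000, refl=1.000000·0.600000=0.6000; V=1.000000+1.000000+0.600000=2.6000
k=3 load: inc=0.600000, refl=0.600000·1.000000=0.6000; V=2.000000+0.600000+0.600000=3.2000
k=4 src: inc=0.600000, refl=0.600000·0.600000=0.3600; V=2.600000+0.600000+0.360000=3.5600
k=5 load: inc=0.360000, refl=0.360000·1.000000=0.3600; V=3.200000+0.360000+0.360000=3.9200
k=6 src: inc=0.360000, refl=0.360000·0.600000=0.2160; V=3.560000+0.360000+0.216000=4.1360
k=7 load: inc=0.216000, refl=0.216000·1.000000=0.2160; V=3.920000+0.216000+0.216000=4.3520

0 0 source 1.0000
1 4 load 2.0000
2 8 source 2.6000
3 12 load 3.2000
4 16 source 3.5600
5 20 load 3.9200
6 24 source 4.1360
7 28 load 4.3520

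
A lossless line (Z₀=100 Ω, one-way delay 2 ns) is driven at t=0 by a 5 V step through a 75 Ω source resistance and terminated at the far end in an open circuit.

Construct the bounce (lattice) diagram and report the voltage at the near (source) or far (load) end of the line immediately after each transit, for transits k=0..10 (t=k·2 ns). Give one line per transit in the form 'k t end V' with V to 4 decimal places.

Γ_L=1.000000, Γ_S=-0.142857; launch V₁=5·100/175=2.857143
k=0 src: V=2.8571
k=1 load: inc=2.857143, refl=2.857143·1.000000=2.8571; V=0.000000+2.857143+2.857143=5.7143
k=2 src: inc=2.857143, refl=2.857143·-0.142857=-0.4082; V=2.857143+2.857143+-0.408163=5.3061
k=3 load: inc=-0.408163, refl=-0.408163·1.000000=-0.4082; V=5.714286+-0.408163+-0.408163=4.8980
k=4 src: inc=-0.408163, refl=-0.408163·-0.142857=0.0583; V=5.306122+-0.408163+0.058309=4.9563
k=5 load: inc=0.058309, refl=0.058309·1.000000=0.0583; V=4.897959+0.058309+0.058309=5.0146
k=6 src: inc=0.058309, refl=0.058309·-0.142857=-0.0083; V=4.956268+0.058309+-0.008330=5.0062
k=7 load: inc=-0.008330, refl=-0.008330·1.000000=-0.0083; V=5.014577+-0.008330+-0.008330=4.9979
k=8 src: inc=-0.008330, refl=-0.008330·-0.142857=0.0012; V=5.006247+-0.008330+0.001190=4.9991
k=9 load: inc=0.001190, refl=0.001190·1.000000=0.0012; V=4.997918+0.001190+0.001190=5.0003
k=10 src: inc=0.001190, refl=0.001190·-0.142857=-0.0002; V=4.999108+0.001190+-0.000170=5.0001

0 0 source 2.8571
1 2 load 5.7143
2 4 source 5.3061
3 6 load 4.8980
4 8 source 4.9563
5 10 load 5.0146
6 12 source 5.0062
7 14 load 4.9979
8 16 source 4.9991
9 18 load 5.0003
10 20 source 5.0001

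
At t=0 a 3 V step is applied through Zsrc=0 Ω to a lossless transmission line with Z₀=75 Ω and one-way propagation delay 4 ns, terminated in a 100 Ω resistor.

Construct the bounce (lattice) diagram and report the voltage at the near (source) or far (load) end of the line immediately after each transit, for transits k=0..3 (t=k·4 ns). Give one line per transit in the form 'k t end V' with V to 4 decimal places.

0 0 source 3.0000
1 4 load 3.4286
2 8 source 3.0000
3 12 load 2.9388

Γ_L=0.142857, Γ_S=-1.000000; launch V₁=3·75/75=3.000000
k=0 src: V=3.0000
k=1 load: inc=3.000000, refl=3.000000·0.142857=0.4286; V=0.000000+3.000000+0.428571=3.4286
k=2 src: inc=0.428571, refl=0.428571·-1.000000=-0.4286; V=3.000000+0.428571+-0.428571=3.0000
k=3 load: inc=-0.428571, refl=-0.428571·0.142857=-0.0612; V=3.428571+-0.428571+-0.061224=2.9388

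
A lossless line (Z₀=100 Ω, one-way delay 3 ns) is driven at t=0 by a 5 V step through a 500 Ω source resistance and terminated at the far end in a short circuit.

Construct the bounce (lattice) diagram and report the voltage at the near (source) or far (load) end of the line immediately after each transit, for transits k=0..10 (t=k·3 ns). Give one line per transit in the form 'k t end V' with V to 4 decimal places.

0 0 source 0.8333
1 3 load 0.0000
2 6 source -0.5556
3 9 load 0.0000
4 12 source 0.3704
5 15 load 0.0000
6 18 source -0.2469
7 21 load 0.0000
8 24 source 0.1646
9 27 load 0.0000
10 30 source -0.1097

Γ_L=-1.000000, Γ_S=0.666667; launch V₁=5·100/600=0.833333
k=0 src: V=0.8333
k=1 load: inc=0.833333, refl=0.833333·-1.000000=-0.8333; V=0.000000+0.833333+-0.833333=0.0000
k=2 src: inc=-0.833333, refl=-0.833333·0.666667=-0.5556; V=0.833333+-0.833333+-0.555556=-0.5556
k=3 load: inc=-0.555556, refl=-0.555556·-1.000000=0.5556; V=0.000000+-0.555556+0.555556=0.0000
k=4 src: inc=0.555556, refl=0.555556·0.666667=0.3704; V=-0.555556+0.555556+0.370370=0.3704
k=5 load: inc=0.370370, refl=0.370370·-1.000000=-0.3704; V=0.000000+0.370370+-0.370370=0.0000
k=6 src: inc=-0.370370, refl=-0.370370·0.666667=-0.2469; V=0.370370+-0.370370+-0.246914=-0.2469
k=7 load: inc=-0.246914, refl=-0.246914·-1.000000=0.2469; V=0.000000+-0.246914+0.246914=0.0000
k=8 src: inc=0.246914, refl=0.246914·0.666667=0.1646; V=-0.246914+0.246914+0.164609=0.1646
k=9 load: inc=0.164609, refl=0.164609·-1.000000=-0.1646; V=0.000000+0.164609+-0.164609=0.0000
k=10 src: inc=-0.164609, refl=-0.164609·0.666667=-0.1097; V=0.164609+-0.164609+-0.109739=-0.1097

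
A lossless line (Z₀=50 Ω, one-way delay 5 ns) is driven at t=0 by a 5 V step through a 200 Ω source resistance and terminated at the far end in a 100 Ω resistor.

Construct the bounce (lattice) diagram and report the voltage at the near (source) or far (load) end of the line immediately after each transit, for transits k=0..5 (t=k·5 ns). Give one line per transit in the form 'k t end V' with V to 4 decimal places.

Γ_L=0.333333, Γ_S=0.600000; launch V₁=5·50/250=1.000000
k=0 src: V=1.0000
k=1 load: inc=1.000000, refl=1.000000·0.333333=0.3333; V=0.000000+1.000000+0.333333=1.3333
k=2 src: inc=0.333333, refl=0.333333·0.600000=0.2000; V=1.000000+0.333333+0.200000=1.5333
k=3 load: inc=0.200000, refl=0.200000·0.333333=0.0667; V=1.333333+0.200000+0.066667=1.6000
k=4 src: inc=0.066667, refl=0.066667·0.600000=0.0400; V=1.533333+0.066667+0.040000=1.6400
k=5 load: inc=0.040000, refl=0.040000·0.333333=0.0133; V=1.600000+0.040000+0.013333=1.6533

0 0 source 1.0000
1 5 load 1.3333
2 10 source 1.5333
3 15 load 1.6000
4 20 source 1.6400
5 25 load 1.6533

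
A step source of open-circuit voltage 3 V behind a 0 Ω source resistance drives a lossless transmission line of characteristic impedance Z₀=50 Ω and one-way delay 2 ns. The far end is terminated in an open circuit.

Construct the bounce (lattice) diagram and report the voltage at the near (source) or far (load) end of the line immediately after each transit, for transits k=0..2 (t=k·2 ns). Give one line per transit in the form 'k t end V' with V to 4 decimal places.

Γ_L=1.000000, Γ_S=-1.000000; launch V₁=3·50/50=3.000000
k=0 src: V=3.0000
k=1 load: inc=3.000000, refl=3.000000·1.000000=3.0000; V=0.000000+3.000000+3.000000=6.0000
k=2 src: inc=3.000000, refl=3.000000·-1.000000=-3.0000; V=3.000000+3.000000+-3.000000=3.0000

0 0 source 3.0000
1 2 load 6.0000
2 4 source 3.0000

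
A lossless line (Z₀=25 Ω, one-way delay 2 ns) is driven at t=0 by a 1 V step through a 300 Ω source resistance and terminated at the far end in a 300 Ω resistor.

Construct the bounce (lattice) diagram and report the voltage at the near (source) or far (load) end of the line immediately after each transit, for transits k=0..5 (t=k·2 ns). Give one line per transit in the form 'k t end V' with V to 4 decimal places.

Γ_L=0.846154, Γ_S=0.846154; launch V₁=1·25/325=0.076923
k=0 src: V=0.0769
k=1 load: inc=0.076923, refl=0.076923·0.846154=0.0651; V=0.000000+0.076923+0.065089=0.1420
k=2 src: inc=0.065089, refl=0.065089·0.846154=0.0551; V=0.076923+0.065089+0.055075=0.1971
k=3 load: inc=0.055075, refl=0.055075·0.846154=0.0466; V=0.142012+0.055075+0.046602=0.2437
k=4 src: inc=0.046602, refl=0.046602·0.846154=0.0394; V=0.197087+0.046602+0.039432=0.2831
k=5 load: inc=0.039432, refl=0.039432·0.846154=0.0334; V=0.243689+0.039432+0.033366=0.3165

0 0 source 0.0769
1 2 load 0.1420
2 4 source 0.1971
3 6 load 0.2437
4 8 source 0.2831
5 10 load 0.3165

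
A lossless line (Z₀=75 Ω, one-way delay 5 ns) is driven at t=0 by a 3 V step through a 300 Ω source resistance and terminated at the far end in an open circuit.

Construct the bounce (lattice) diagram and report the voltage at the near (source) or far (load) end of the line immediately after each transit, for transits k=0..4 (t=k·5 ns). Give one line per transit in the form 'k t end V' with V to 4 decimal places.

Γ_L=1.000000, Γ_S=0.600000; launch V₁=3·75/375=0.600000
k=0 src: V=0.6000
k=1 load: inc=0.600000, refl=0.600000·1.000000=0.6000; V=0.000000+0.600000+0.600000=1.2000
k=2 src: inc=0.600000, refl=0.600000·0.600000=0.3600; V=0.600000+0.600000+0.360000=1.5600
k=3 load: inc=0.360000, refl=0.360000·1.000000=0.3600; V=1.200000+0.360000+0.360000=1.9200
k=4 src: inc=0.360000, refl=0.360000·0.600000=0.2160; V=1.560000+0.360000+0.216000=2.1360

0 0 source 0.6000
1 5 load 1.2000
2 10 source 1.5600
3 15 load 1.9200
4 20 source 2.1360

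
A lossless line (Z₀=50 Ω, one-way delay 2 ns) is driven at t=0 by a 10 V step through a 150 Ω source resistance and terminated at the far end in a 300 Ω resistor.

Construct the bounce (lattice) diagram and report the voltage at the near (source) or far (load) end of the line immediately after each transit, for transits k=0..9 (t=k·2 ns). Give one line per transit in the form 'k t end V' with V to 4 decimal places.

0 0 source 2.5000
1 2 load 4.2857
2 4 source 5.1786
3 6 load 5.8163
4 8 source 6.1352
5 10 load 6.3630
6 12 source 6.4769
7 14 load 6.5582
8 16 source 6.5989
9 18 load 6.6279

Γ_L=0.714286, Γ_S=0.500000; launch V₁=10·50/200=2.500000
k=0 src: V=2.5000
k=1 load: inc=2.500000, refl=2.500000·0.714286=1.7857; V=0.000000+2.500000+1.785714=4.2857
k=2 src: inc=1.785714, refl=1.785714·0.500000=0.8929; V=2.500000+1.785714+0.892857=5.1786
k=3 load: inc=0.892857, refl=0.892857·0.714286=0.6378; V=4.285714+0.892857+0.637755=5.8163
k=4 src: inc=0.637755, refl=0.637755·0.500000=0.3189; V=5.178571+0.637755+0.318878=6.1352
k=5 load: inc=0.318878, refl=0.318878·0.714286=0.2278; V=5.816327+0.318878+0.227770=6.3630
k=6 src: inc=0.227770, refl=0.227770·0.500000=0.1139; V=6.135204+0.227770+0.113885=6.4769
k=7 load: inc=0.113885, refl=0.113885·0.714286=0.0813; V=6.362974+0.113885+0.081346=6.5582
k=8 src: inc=0.081346, refl=0.081346·0.500000=0.0407; V=6.476859+0.081346+0.040673=6.5989
k=9 load: inc=0.040673, refl=0.040673·0.714286=0.0291; V=6.558205+0.040673+0.029052=6.6279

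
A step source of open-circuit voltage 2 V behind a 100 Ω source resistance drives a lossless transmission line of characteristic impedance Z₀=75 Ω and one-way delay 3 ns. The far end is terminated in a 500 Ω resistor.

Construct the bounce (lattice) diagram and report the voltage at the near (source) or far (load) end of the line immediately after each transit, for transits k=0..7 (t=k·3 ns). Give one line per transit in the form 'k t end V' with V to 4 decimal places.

Γ_L=0.739130, Γ_S=0.142857; launch V₁=2·75/175=0.857143
k=0 src: V=0.8571
k=1 load: inc=0.857143, refl=0.857143·0.739130=0.6335; V=0.000000+0.857143+0.633540=1.4907
k=2 src: inc=0.633540, refl=0.633540·0.142857=0.0905; V=0.857143+0.633540+0.090506=1.5812
k=3 load: inc=0.090506, refl=0.090506·0.739130=0.0669; V=1.490683+0.090506+0.066896=1.6481
k=4 src: inc=0.066896, refl=0.066896·0.142857=0.0096; V=1.581189+0.066896+0.009557=1.6576
k=5 load: inc=0.009557, refl=0.009557·0.739130=0.0071; V=1.648085+0.009557+0.007064=1.6647
k=6 src: inc=0.007064, refl=0.007064·0.142857=0.0010; V=1.657641+0.007064+0.001009=1.6657
k=7 load: inc=0.001009, refl=0.001009·0.739130=0.0007; V=1.664705+0.001009+0.000746=1.6665

0 0 source 0.8571
1 3 load 1.4907
2 6 source 1.5812
3 9 load 1.6481
4 12 source 1.6576
5 15 load 1.6647
6 18 source 1.6657
7 21 load 1.6665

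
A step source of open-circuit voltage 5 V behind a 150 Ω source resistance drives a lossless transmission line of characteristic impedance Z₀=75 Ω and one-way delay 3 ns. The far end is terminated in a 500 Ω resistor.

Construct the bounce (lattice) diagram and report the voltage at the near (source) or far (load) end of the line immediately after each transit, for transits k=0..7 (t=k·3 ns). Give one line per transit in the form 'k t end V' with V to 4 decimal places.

0 0 source 1.6667
1 3 load 2.8986
2 6 source 3.3092
3 9 load 3.6127
4 12 source 3.7139
5 15 load 3.7886
6 18 source 3.8136
7 21 load 3.8320

Γ_L=0.739130, Γ_S=0.333333; launch V₁=5·75/225=1.666667
k=0 src: V=1.6667
k=1 load: inc=1.666667, refl=1.666667·0.739130=1.2319; V=0.000000+1.666667+1.231884=2.8986
k=2 src: inc=1.231884, refl=1.231884·0.333333=0.4106; V=1.666667+1.231884+0.410628=3.3092
k=3 load: inc=0.410628, refl=0.410628·0.739130=0.3035; V=2.898551+0.410628+0.303508=3.6127
k=4 src: inc=0.303508, refl=0.303508·0.333333=0.1012; V=3.309179+0.303508+0.101169=3.7139
k=5 load: inc=0.101169, refl=0.101169·0.739130=0.0748; V=3.612686+0.101169+0.074777=3.7886
k=6 src: inc=0.074777, refl=0.074777·0.333333=0.0249; V=3.713856+0.074777+0.024926=3.8136
k=7 load: inc=0.024926, refl=0.024926·0.739130=0.0184; V=3.788633+0.024926+0.018423=3.8320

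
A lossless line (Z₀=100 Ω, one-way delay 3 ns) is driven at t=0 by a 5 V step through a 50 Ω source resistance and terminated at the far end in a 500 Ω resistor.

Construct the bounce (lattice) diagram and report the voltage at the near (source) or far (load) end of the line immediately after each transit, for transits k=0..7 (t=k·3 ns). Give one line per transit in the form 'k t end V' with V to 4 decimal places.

0 0 source 3.3333
1 3 load 5.5556
2 6 source 4.8148
3 9 load 4.3210
4 12 source 4.4856
5 15 load 4.5953
6 18 source 4.5588
7 21 load 4.5344

Γ_L=0.666667, Γ_S=-0.333333; launch V₁=5·100/150=3.333333
k=0 src: V=3.3333
k=1 load: inc=3.333333, refl=3.333333·0.666667=2.2222; V=0.000000+3.333333+2.222222=5.5556
k=2 src: inc=2.222222, refl=2.222222·-0.333333=-0.7407; V=3.333333+2.222222+-0.740741=4.8148
k=3 load: inc=-0.740741, refl=-0.740741·0.666667=-0.4938; V=5.555556+-0.740741+-0.493827=4.3210
k=4 src: inc=-0.493827, refl=-0.493827·-0.333333=0.1646; V=4.814815+-0.493827+0.164609=4.4856
k=5 load: inc=0.164609, refl=0.164609·0.666667=0.1097; V=4.320988+0.164609+0.109739=4.5953
k=6 src: inc=0.109739, refl=0.109739·-0.333333=-0.0366; V=4.485597+0.109739+-0.036580=4.5588
k=7 load: inc=-0.036580, refl=-0.036580·0.666667=-0.0244; V=4.595336+-0.036580+-0.024387=4.5344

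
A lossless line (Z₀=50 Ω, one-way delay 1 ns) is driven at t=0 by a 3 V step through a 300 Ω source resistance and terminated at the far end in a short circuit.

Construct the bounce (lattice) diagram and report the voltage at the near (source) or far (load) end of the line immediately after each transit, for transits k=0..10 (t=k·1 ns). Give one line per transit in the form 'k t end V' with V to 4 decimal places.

0 0 source 0.4286
1 1 load 0.0000
2 2 source -0.3061
3 3 load 0.0000
4 4 source 0.2187
5 5 load 0.0000
6 6 source -0.1562
7 7 load 0.0000
8 8 source 0.1116
9 9 load 0.0000
10 10 source -0.0797

Γ_L=-1.000000, Γ_S=0.714286; launch V₁=3·50/350=0.428571
k=0 src: V=0.4286
k=1 load: inc=0.428571, refl=0.428571·-1.000000=-0.4286; V=0.000000+0.428571+-0.428571=0.0000
k=2 src: inc=-0.428571, refl=-0.428571·0.714286=-0.3061; V=0.428571+-0.428571+-0.306122=-0.3061
k=3 load: inc=-0.306122, refl=-0.306122·-1.000000=0.3061; V=0.000000+-0.306122+0.306122=0.0000
k=4 src: inc=0.306122, refl=0.306122·0.714286=0.2187; V=-0.306122+0.306122+0.218659=0.2187
k=5 load: inc=0.218659, refl=0.218659·-1.000000=-0.2187; V=0.000000+0.218659+-0.218659=0.0000
k=6 src: inc=-0.218659, refl=-0.218659·0.714286=-0.1562; V=0.218659+-0.218659+-0.156185=-0.1562
k=7 load: inc=-0.156185, refl=-0.156185·-1.000000=0.1562; V=0.000000+-0.156185+0.156185=0.0000
k=8 src: inc=0.156185, refl=0.156185·0.714286=0.1116; V=-0.156185+0.156185+0.111561=0.1116
k=9 load: inc=0.111561, refl=0.111561·-1.000000=-0.1116; V=0.000000+0.111561+-0.111561=0.0000
k=10 src: inc=-0.111561, refl=-0.111561·0.714286=-0.0797; V=0.111561+-0.111561+-0.079686=-0.0797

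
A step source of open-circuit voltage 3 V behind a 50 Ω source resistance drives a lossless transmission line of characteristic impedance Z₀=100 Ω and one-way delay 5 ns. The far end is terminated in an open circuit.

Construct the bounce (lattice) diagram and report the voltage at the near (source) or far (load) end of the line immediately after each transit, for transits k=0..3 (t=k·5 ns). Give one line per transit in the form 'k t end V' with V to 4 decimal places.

0 0 source 2.0000
1 5 load 4.0000
2 10 source 3.3333
3 15 load 2.6667

Γ_L=1.000000, Γ_S=-0.333333; launch V₁=3·100/150=2.000000
k=0 src: V=2.0000
k=1 load: inc=2.000000, refl=2.000000·1.000000=2.0000; V=0.000000+2.000000+2.000000=4.0000
k=2 src: inc=2.000000, refl=2.000000·-0.333333=-0.6667; V=2.000000+2.000000+-0.666667=3.3333
k=3 load: inc=-0.666667, refl=-0.666667·1.000000=-0.6667; V=4.000000+-0.666667+-0.666667=2.6667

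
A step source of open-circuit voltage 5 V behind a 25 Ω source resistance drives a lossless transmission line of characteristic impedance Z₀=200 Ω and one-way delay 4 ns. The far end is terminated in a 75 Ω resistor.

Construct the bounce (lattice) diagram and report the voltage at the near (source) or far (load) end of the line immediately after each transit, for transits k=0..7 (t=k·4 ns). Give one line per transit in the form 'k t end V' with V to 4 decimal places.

0 0 source 4.4444
1 4 load 2.4242
2 8 source 3.9955
3 12 load 3.2813
4 16 source 3.8368
5 20 load 3.5843
6 24 source 3.7807
7 28 load 3.6914

Γ_L=-0.454545, Γ_S=-0.777778; launch V₁=5·200/225=4.444444
k=0 src: V=4.4444
k=1 load: inc=4.444444, refl=4.444444·-0.454545=-2.0202; V=0.000000+4.444444+-2.020202=2.4242
k=2 src: inc=-2.020202, refl=-2.020202·-0.777778=1.5713; V=4.444444+-2.020202+1.571268=3.9955
k=3 load: inc=1.571268, refl=1.571268·-0.454545=-0.7142; V=2.424242+1.571268+-0.714213=3.2813
k=4 src: inc=-0.714213, refl=-0.714213·-0.777778=0.5555; V=3.995511+-0.714213+0.555499=3.8368
k=5 load: inc=0.555499, refl=0.555499·-0.454545=-0.2525; V=3.281298+0.555499+-0.252499=3.5843
k=6 src: inc=-0.252499, refl=-0.252499·-0.777778=0.1964; V=3.836797+-0.252499+0.196388=3.7807
k=7 load: inc=0.196388, refl=0.196388·-0.454545=-0.0893; V=3.584297+0.196388+-0.089267=3.6914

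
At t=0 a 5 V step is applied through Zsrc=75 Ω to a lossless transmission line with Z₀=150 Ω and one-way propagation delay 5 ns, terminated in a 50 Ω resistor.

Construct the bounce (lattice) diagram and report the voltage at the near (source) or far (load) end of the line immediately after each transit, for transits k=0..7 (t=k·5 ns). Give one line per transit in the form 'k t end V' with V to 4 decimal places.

0 0 source 3.3333
1 5 load 1.6667
2 10 source 2.2222
3 15 load 1.9444
4 20 source 2.0370
5 25 load 1.9907
6 30 source 2.0062
7 35 load 1.9985

Γ_L=-0.500000, Γ_S=-0.333333; launch V₁=5·150/225=3.333333
k=0 src: V=3.3333
k=1 load: inc=3.333333, refl=3.333333·-0.500000=-1.6667; V=0.000000+3.333333+-1.666667=1.6667
k=2 src: inc=-1.666667, refl=-1.666667·-0.333333=0.5556; V=3.333333+-1.666667+0.555556=2.2222
k=3 load: inc=0.555556, refl=0.555556·-0.500000=-0.2778; V=1.666667+0.555556+-0.277778=1.9444
k=4 src: inc=-0.277778, refl=-0.277778·-0.333333=0.0926; V=2.222222+-0.277778+0.092593=2.0370
k=5 load: inc=0.092593, refl=0.092593·-0.500000=-0.0463; V=1.944444+0.092593+-0.046296=1.9907
k=6 src: inc=-0.046296, refl=-0.046296·-0.333333=0.0154; V=2.037037+-0.046296+0.015432=2.0062
k=7 load: inc=0.015432, refl=0.015432·-0.500000=-0.0077; V=1.990741+0.015432+-0.007716=1.9985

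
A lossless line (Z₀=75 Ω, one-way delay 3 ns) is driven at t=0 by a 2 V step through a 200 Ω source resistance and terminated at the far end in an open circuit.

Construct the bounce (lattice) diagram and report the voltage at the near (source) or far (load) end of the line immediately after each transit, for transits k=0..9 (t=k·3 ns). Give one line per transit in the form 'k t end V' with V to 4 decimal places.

0 0 source 0.5455
1 3 load 1.0909
2 6 source 1.3388
3 9 load 1.5868
4 12 source 1.6995
5 15 load 1.8122
6 18 source 1.8634
7 21 load 1.9146
8 24 source 1.9379
9 27 load 1.9612

Γ_L=1.000000, Γ_S=0.454545; launch V₁=2·75/275=0.545455
k=0 src: V=0.5455
k=1 load: inc=0.545455, refl=0.545455·1.000000=0.5455; V=0.000000+0.545455+0.545455=1.0909
k=2 src: inc=0.545455, refl=0.545455·0.454545=0.2479; V=0.545455+0.545455+0.247934=1.3388
k=3 load: inc=0.247934, refl=0.247934·1.000000=0.2479; V=1.090909+0.247934+0.247934=1.5868
k=4 src: inc=0.247934, refl=0.247934·0.454545=0.1127; V=1.338843+0.247934+0.112697=1.6995
k=5 load: inc=0.112697, refl=0.112697·1.000000=0.1127; V=1.586777+0.112697+0.112697=1.8122
k=6 src: inc=0.112697, refl=0.112697·0.454545=0.0512; V=1.699474+0.112697+0.051226=1.8634
k=7 load: inc=0.051226, refl=0.051226·1.000000=0.0512; V=1.812171+0.051226+0.051226=1.9146
k=8 src: inc=0.051226, refl=0.051226·0.454545=0.0233; V=1.863397+0.051226+0.023285=1.9379
k=9 load: inc=0.023285, refl=0.023285·1.000000=0.0233; V=1.914623+0.023285+0.023285=1.9612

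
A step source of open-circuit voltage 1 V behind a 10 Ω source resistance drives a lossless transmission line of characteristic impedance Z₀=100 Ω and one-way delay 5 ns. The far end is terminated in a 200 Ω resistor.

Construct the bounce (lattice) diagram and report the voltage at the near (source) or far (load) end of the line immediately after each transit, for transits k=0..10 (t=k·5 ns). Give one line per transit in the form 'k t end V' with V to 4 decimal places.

Γ_L=0.333333, Γ_S=-0.818182; launch V₁=1·100/110=0.909091
k=0 src: V=0.9091
k=1 load: inc=0.909091, refl=0.909091·0.333333=0.3030; V=0.000000+0.909091+0.303030=1.2121
k=2 src: inc=0.303030, refl=0.303030·-0.818182=-0.2479; V=0.909091+0.303030+-0.247934=0.9642
k=3 load: inc=-0.247934, refl=-0.247934·0.333333=-0.0826; V=1.212121+-0.247934+-0.082645=0.8815
k=4 src: inc=-0.082645, refl=-0.082645·-0.818182=0.0676; V=0.964187+-0.082645+0.067618=0.9492
k=5 load: inc=0.067618, refl=0.067618·0.333333=0.0225; V=0.881543+0.067618+0.022539=0.9717
k=6 src: inc=0.022539, refl=0.022539·-0.818182=-0.0184; V=0.949161+0.022539+-0.018441=0.9533
k=7 load: inc=-0.018441, refl=-0.018441·0.333333=-0.0061; V=0.971700+-0.018441+-0.006147=0.9471
k=8 src: inc=-0.006147, refl=-0.006147·-0.818182=0.0050; V=0.953259+-0.006147+0.005029=0.9521
k=9 load: inc=0.005029, refl=0.005029·0.333333=0.0017; V=0.947112+0.005029+0.001676=0.9538
k=10 src: inc=0.001676, refl=0.001676·-0.818182=-0.0014; V=0.952141+0.001676+-0.001372=0.9524

0 0 source 0.9091
1 5 load 1.2121
2 10 source 0.9642
3 15 load 0.8815
4 20 source 0.9492
5 25 load 0.9717
6 30 source 0.9533
7 35 load 0.9471
8 40 source 0.9521
9 45 load 0.9538
10 50 source 0.9524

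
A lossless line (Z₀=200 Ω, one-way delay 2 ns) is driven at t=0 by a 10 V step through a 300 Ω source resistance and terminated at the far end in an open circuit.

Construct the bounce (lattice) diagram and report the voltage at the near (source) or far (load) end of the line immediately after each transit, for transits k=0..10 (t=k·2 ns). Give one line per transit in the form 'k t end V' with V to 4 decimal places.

Γ_L=1.000000, Γ_S=0.200000; launch V₁=10·200/500=4.000000
k=0 src: V=4.0000
k=1 load: inc=4.000000, refl=4.000000·1.000000=4.0000; V=0.000000+4.000000+4.000000=8.0000
k=2 src: inc=4.000000, refl=4.000000·0.200000=0.8000; V=4.000000+4.000000+0.800000=8.8000
k=3 load: inc=0.800000, refl=0.800000·1.000000=0.8000; V=8.000000+0.800000+0.800000=9.6000
k=4 src: inc=0.800000, refl=0.800000·0.200000=0.1600; V=8.800000+0.800000+0.160000=9.7600
k=5 load: inc=0.160000, refl=0.160000·1.000000=0.1600; V=9.600000+0.160000+0.160000=9.9200
k=6 src: inc=0.160000, refl=0.160000·0.200000=0.0320; V=9.760000+0.160000+0.032000=9.9520
k=7 load: inc=0.032000, refl=0.032000·1.000000=0.0320; V=9.920000+0.032000+0.032000=9.9840
k=8 src: inc=0.032000, refl=0.032000·0.200000=0.0064; V=9.952000+0.032000+0.006400=9.9904
k=9 load: inc=0.006400, refl=0.006400·1.000000=0.0064; V=9.984000+0.006400+0.006400=9.9968
k=10 src: inc=0.006400, refl=0.006400·0.200000=0.0013; V=9.990400+0.006400+0.001280=9.9981

0 0 source 4.0000
1 2 load 8.0000
2 4 source 8.8000
3 6 load 9.6000
4 8 source 9.7600
5 10 load 9.9200
6 12 source 9.9520
7 14 load 9.9840
8 16 source 9.9904
9 18 load 9.9968
10 20 source 9.9981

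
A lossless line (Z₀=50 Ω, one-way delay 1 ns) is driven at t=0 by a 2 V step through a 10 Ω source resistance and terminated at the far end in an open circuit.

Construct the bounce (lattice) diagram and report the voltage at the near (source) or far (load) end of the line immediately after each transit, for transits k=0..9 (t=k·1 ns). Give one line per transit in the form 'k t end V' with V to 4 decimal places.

0 0 source 1.6667
1 1 load 3.3333
2 2 source 2.2222
3 3 load 1.1111
4 4 source 1.8519
5 5 load 2.5926
6 6 source 2.0988
7 7 load 1.6049
8 8 source 1.9342
9 9 load 2.2634

Γ_L=1.000000, Γ_S=-0.666667; launch V₁=2·50/60=1.666667
k=0 src: V=1.6667
k=1 load: inc=1.666667, refl=1.666667·1.000000=1.6667; V=0.000000+1.666667+1.666667=3.3333
k=2 src: inc=1.666667, refl=1.666667·-0.666667=-1.1111; V=1.666667+1.666667+-1.111111=2.2222
k=3 load: inc=-1.111111, refl=-1.111111·1.000000=-1.1111; V=3.333333+-1.111111+-1.111111=1.1111
k=4 src: inc=-1.111111, refl=-1.111111·-0.666667=0.7407; V=2.222222+-1.111111+0.740741=1.8519
k=5 load: inc=0.740741, refl=0.740741·1.000000=0.7407; V=1.111111+0.740741+0.740741=2.5926
k=6 src: inc=0.740741, refl=0.740741·-0.666667=-0.4938; V=1.851852+0.740741+-0.493827=2.0988
k=7 load: inc=-0.493827, refl=-0.493827·1.000000=-0.4938; V=2.592593+-0.493827+-0.493827=1.6049
k=8 src: inc=-0.493827, refl=-0.493827·-0.666667=0.3292; V=2.098765+-0.493827+0.329218=1.9342
k=9 load: inc=0.329218, refl=0.329218·1.000000=0.3292; V=1.604938+0.329218+0.329218=2.2634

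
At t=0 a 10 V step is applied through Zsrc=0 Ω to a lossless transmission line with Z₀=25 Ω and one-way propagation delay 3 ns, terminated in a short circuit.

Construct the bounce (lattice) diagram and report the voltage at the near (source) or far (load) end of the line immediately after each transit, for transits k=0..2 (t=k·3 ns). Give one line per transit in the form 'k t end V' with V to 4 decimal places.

0 0 source 10.0000
1 3 load 0.0000
2 6 source 10.0000

Γ_L=-1.000000, Γ_S=-1.000000; launch V₁=10·25/25=10.000000
k=0 src: V=10.0000
k=1 load: inc=10.000000, refl=10.000000·-1.000000=-10.0000; V=0.000000+10.000000+-10.000000=0.0000
k=2 src: inc=-10.000000, refl=-10.000000·-1.000000=10.0000; V=10.000000+-10.000000+10.000000=10.0000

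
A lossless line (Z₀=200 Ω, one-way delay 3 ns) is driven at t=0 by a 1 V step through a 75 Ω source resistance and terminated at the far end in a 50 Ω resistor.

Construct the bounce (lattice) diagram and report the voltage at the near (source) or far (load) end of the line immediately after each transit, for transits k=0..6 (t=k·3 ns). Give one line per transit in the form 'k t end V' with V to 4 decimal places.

0 0 source 0.7273
1 3 load 0.2909
2 6 source 0.4893
3 9 load 0.3702
4 12 source 0.4243
5 15 load 0.3919
6 18 source 0.4066

Γ_L=-0.600000, Γ_S=-0.454545; launch V₁=1·200/275=0.727273
k=0 src: V=0.7273
k=1 load: inc=0.727273, refl=0.727273·-0.600000=-0.4364; V=0.000000+0.727273+-0.436364=0.2909
k=2 src: inc=-0.436364, refl=-0.436364·-0.454545=0.1983; V=0.727273+-0.436364+0.198347=0.4893
k=3 load: inc=0.198347, refl=0.198347·-0.600000=-0.1190; V=0.290909+0.198347+-0.119008=0.3702
k=4 src: inc=-0.119008, refl=-0.119008·-0.454545=0.0541; V=0.489256+-0.119008+0.054095=0.4243
k=5 load: inc=0.054095, refl=0.054095·-0.600000=-0.0325; V=0.370248+0.054095+-0.032457=0.3919
k=6 src: inc=-0.032457, refl=-0.032457·-0.454545=0.0148; V=0.424343+-0.032457+0.014753=0.4066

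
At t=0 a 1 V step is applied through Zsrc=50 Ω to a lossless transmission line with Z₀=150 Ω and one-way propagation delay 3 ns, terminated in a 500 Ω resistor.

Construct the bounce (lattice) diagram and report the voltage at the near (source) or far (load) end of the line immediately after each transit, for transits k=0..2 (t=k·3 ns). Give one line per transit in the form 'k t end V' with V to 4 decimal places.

0 0 source 0.7500
1 3 load 1.1538
2 6 source 0.9519

Γ_L=0.538462, Γ_S=-0.500000; launch V₁=1·150/200=0.750000
k=0 src: V=0.7500
k=1 load: inc=0.750000, refl=0.750000·0.538462=0.4038; V=0.000000+0.750000+0.403846=1.1538
k=2 src: inc=0.403846, refl=0.403846·-0.500000=-0.2019; V=0.750000+0.403846+-0.201923=0.9519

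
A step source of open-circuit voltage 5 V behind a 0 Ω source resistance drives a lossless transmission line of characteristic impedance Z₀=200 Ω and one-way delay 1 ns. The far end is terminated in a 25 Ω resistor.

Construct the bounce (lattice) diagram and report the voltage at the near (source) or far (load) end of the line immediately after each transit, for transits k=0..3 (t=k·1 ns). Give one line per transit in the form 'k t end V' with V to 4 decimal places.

0 0 source 5.0000
1 1 load 1.1111
2 2 source 5.0000
3 3 load 1.9753

Γ_L=-0.777778, Γ_S=-1.000000; launch V₁=5·200/200=5.000000
k=0 src: V=5.0000
k=1 load: inc=5.000000, refl=5.000000·-0.777778=-3.8889; V=0.000000+5.000000+-3.888889=1.1111
k=2 src: inc=-3.888889, refl=-3.888889·-1.000000=3.8889; V=5.000000+-3.888889+3.888889=5.0000
k=3 load: inc=3.888889, refl=3.888889·-0.777778=-3.0247; V=1.111111+3.888889+-3.024691=1.9753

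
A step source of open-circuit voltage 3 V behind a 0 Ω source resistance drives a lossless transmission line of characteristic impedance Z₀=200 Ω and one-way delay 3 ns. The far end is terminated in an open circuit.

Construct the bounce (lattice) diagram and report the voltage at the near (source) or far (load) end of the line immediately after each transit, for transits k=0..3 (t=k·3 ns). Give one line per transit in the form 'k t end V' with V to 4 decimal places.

Γ_L=1.000000, Γ_S=-1.000000; launch V₁=3·200/200=3.000000
k=0 src: V=3.0000
k=1 load: inc=3.000000, refl=3.000000·1.000000=3.0000; V=0.000000+3.000000+3.000000=6.0000
k=2 src: inc=3.000000, refl=3.000000·-1.000000=-3.0000; V=3.000000+3.000000+-3.000000=3.0000
k=3 load: inc=-3.000000, refl=-3.000000·1.000000=-3.0000; V=6.000000+-3.000000+-3.000000=0.0000

0 0 source 3.0000
1 3 load 6.0000
2 6 source 3.0000
3 9 load 0.0000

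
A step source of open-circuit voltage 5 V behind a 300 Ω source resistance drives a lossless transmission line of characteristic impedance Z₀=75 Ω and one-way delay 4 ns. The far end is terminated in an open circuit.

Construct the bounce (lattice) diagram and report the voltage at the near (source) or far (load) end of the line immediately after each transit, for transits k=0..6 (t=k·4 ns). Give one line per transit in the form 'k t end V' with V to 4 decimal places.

0 0 source 1.0000
1 4 load 2.0000
2 8 source 2.6000
3 12 load 3.2000
4 16 source 3.5600
5 20 load 3.9200
6 24 source 4.1360

Γ_L=1.000000, Γ_S=0.600000; launch V₁=5·75/375=1.000000
k=0 src: V=1.0000
k=1 load: inc=1.000000, refl=1.000000·1.000000=1.0000; V=0.000000+1.000000+1.000000=2.0000
k=2 src: inc=1.000000, refl=1.000000·0.600000=0.6000; V=1.000000+1.000000+0.600000=2.6000
k=3 load: inc=0.600000, refl=0.600000·1.000000=0.6000; V=2.000000+0.600000+0.600000=3.2000
k=4 src: inc=0.600000, refl=0.600000·0.600000=0.3600; V=2.600000+0.600000+0.360000=3.5600
k=5 load: inc=0.360000, refl=0.360000·1.000000=0.3600; V=3.200000+0.360000+0.360000=3.9200
k=6 src: inc=0.360000, refl=0.360000·0.600000=0.2160; V=3.560000+0.360000+0.216000=4.1360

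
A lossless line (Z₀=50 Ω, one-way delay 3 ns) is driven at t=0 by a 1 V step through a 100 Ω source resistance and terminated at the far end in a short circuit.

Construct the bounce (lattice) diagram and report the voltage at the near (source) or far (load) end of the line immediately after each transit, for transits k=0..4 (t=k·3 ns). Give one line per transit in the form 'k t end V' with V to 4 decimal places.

Γ_L=-1.000000, Γ_S=0.333333; launch V₁=1·50/150=0.333333
k=0 src: V=0.3333
k=1 load: inc=0.333333, refl=0.333333·-1.000000=-0.3333; V=0.000000+0.333333+-0.333333=0.0000
k=2 src: inc=-0.333333, refl=-0.333333·0.333333=-0.1111; V=0.333333+-0.333333+-0.111111=-0.1111
k=3 load: inc=-0.111111, refl=-0.111111·-1.000000=0.1111; V=0.000000+-0.111111+0.111111=0.0000
k=4 src: inc=0.111111, refl=0.111111·0.333333=0.0370; V=-0.111111+0.111111+0.037037=0.0370

0 0 source 0.3333
1 3 load 0.0000
2 6 source -0.1111
3 9 load 0.0000
4 12 source 0.0370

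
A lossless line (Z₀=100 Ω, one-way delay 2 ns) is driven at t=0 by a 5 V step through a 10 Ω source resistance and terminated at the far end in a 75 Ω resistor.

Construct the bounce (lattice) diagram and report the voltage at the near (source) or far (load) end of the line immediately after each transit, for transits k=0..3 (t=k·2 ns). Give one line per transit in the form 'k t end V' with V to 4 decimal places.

0 0 source 4.5455
1 2 load 3.8961
2 4 source 4.4274
3 6 load 4.3515

Γ_L=-0.142857, Γ_S=-0.818182; launch V₁=5·100/110=4.545455
k=0 src: V=4.5455
k=1 load: inc=4.545455, refl=4.545455·-0.142857=-0.6494; V=0.000000+4.545455+-0.649351=3.8961
k=2 src: inc=-0.649351, refl=-0.649351·-0.818182=0.5313; V=4.545455+-0.649351+0.531287=4.4274
k=3 load: inc=0.531287, refl=0.531287·-0.142857=-0.0759; V=3.896104+0.531287+-0.075898=4.3515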